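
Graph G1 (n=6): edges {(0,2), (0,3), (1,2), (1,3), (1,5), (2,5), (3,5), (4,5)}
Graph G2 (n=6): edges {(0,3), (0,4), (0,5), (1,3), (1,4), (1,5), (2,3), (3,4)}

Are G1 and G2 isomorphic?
Yes, isomorphic

The graphs are isomorphic.
One valid mapping φ: V(G1) → V(G2): 0→5, 1→4, 2→0, 3→1, 4→2, 5→3

Verify φ preserves adjacency — for each edge of G1, its image is an edge of G2:
  (0,2) → (φ(0),φ(2)) = (0,5) ∈ E(G2) ✓
  (0,3) → (φ(0),φ(3)) = (1,5) ∈ E(G2) ✓
  (1,2) → (φ(1),φ(2)) = (0,4) ∈ E(G2) ✓
  (1,3) → (φ(1),φ(3)) = (1,4) ∈ E(G2) ✓
  (1,5) → (φ(1),φ(5)) = (3,4) ∈ E(G2) ✓
  (2,5) → (φ(2),φ(5)) = (0,3) ∈ E(G2) ✓
  (3,5) → (φ(3),φ(5)) = (1,3) ∈ E(G2) ✓
  (4,5) → (φ(4),φ(5)) = (2,3) ∈ E(G2) ✓
All 8 edges of G1 map to edges of G2, and |E(G1)| = |E(G2)| = 8, so φ is a bijection on edges as well as vertices. Hence G1 ≅ G2.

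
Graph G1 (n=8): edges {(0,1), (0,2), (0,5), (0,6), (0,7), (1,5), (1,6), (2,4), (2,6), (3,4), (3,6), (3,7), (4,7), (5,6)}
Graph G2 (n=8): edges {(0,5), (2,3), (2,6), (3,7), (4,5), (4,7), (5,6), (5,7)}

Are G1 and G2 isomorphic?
No, not isomorphic

The graphs are NOT isomorphic.

Connected components of G1: 1 component(s) with vertex sets [[0, 1, 2, 3, 4, 5, 6, 7]], sizes [8].
Connected components of G2: 2 component(s) with vertex sets [[1], [0, 2, 3, 4, 5, 6, 7]], sizes [1, 7].
The number of connected components (and the multiset of component sizes) is an isomorphism invariant — an isomorphism maps each component of G1 bijectively onto a component of G2. Since G1 has 1 component(s) and G2 has 2, they cannot be isomorphic.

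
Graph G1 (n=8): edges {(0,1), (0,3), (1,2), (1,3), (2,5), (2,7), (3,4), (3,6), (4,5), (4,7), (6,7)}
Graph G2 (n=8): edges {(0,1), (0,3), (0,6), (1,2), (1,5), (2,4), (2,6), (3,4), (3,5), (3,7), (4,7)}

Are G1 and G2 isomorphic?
Yes, isomorphic

The graphs are isomorphic.
One valid mapping φ: V(G1) → V(G2): 0→7, 1→4, 2→2, 3→3, 4→0, 5→6, 6→5, 7→1

Verify φ preserves adjacency — for each edge of G1, its image is an edge of G2:
  (0,1) → (φ(0),φ(1)) = (4,7) ∈ E(G2) ✓
  (0,3) → (φ(0),φ(3)) = (3,7) ∈ E(G2) ✓
  (1,2) → (φ(1),φ(2)) = (2,4) ∈ E(G2) ✓
  (1,3) → (φ(1),φ(3)) = (3,4) ∈ E(G2) ✓
  (2,5) → (φ(2),φ(5)) = (2,6) ∈ E(G2) ✓
  (2,7) → (φ(2),φ(7)) = (1,2) ∈ E(G2) ✓
  (3,4) → (φ(3),φ(4)) = (0,3) ∈ E(G2) ✓
  (3,6) → (φ(3),φ(6)) = (3,5) ∈ E(G2) ✓
  (4,5) → (φ(4),φ(5)) = (0,6) ∈ E(G2) ✓
  (4,7) → (φ(4),φ(7)) = (0,1) ∈ E(G2) ✓
  (6,7) → (φ(6),φ(7)) = (1,5) ∈ E(G2) ✓
All 11 edges of G1 map to edges of G2, and |E(G1)| = |E(G2)| = 11, so φ is a bijection on edges as well as vertices. Hence G1 ≅ G2.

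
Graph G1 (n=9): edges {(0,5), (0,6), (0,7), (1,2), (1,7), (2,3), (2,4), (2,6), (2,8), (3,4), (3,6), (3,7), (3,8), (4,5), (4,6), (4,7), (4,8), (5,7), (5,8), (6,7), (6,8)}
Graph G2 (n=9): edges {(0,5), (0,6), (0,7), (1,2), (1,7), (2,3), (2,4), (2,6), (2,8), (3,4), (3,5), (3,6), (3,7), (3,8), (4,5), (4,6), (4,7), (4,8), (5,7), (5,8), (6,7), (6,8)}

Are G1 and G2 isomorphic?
No, not isomorphic

The graphs are NOT isomorphic.

Counting edges: G1 has 21 edge(s); G2 has 22 edge(s).
Edge count is an isomorphism invariant (a bijection on vertices induces a bijection on edges), so differing edge counts rule out isomorphism.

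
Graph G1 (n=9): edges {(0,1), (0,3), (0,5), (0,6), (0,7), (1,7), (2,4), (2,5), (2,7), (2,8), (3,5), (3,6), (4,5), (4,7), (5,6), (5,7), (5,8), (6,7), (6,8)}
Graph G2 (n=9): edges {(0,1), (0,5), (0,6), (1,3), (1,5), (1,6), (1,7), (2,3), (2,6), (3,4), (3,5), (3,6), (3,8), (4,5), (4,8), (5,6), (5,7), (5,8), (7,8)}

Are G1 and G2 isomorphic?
Yes, isomorphic

The graphs are isomorphic.
One valid mapping φ: V(G1) → V(G2): 0→6, 1→2, 2→8, 3→0, 4→4, 5→5, 6→1, 7→3, 8→7

Verify φ preserves adjacency — for each edge of G1, its image is an edge of G2:
  (0,1) → (φ(0),φ(1)) = (2,6) ∈ E(G2) ✓
  (0,3) → (φ(0),φ(3)) = (0,6) ∈ E(G2) ✓
  (0,5) → (φ(0),φ(5)) = (5,6) ∈ E(G2) ✓
  (0,6) → (φ(0),φ(6)) = (1,6) ∈ E(G2) ✓
  (0,7) → (φ(0),φ(7)) = (3,6) ∈ E(G2) ✓
  (1,7) → (φ(1),φ(7)) = (2,3) ∈ E(G2) ✓
  (2,4) → (φ(2),φ(4)) = (4,8) ∈ E(G2) ✓
  (2,5) → (φ(2),φ(5)) = (5,8) ∈ E(G2) ✓
  (2,7) → (φ(2),φ(7)) = (3,8) ∈ E(G2) ✓
  (2,8) → (φ(2),φ(8)) = (7,8) ∈ E(G2) ✓
  (3,5) → (φ(3),φ(5)) = (0,5) ∈ E(G2) ✓
  (3,6) → (φ(3),φ(6)) = (0,1) ∈ E(G2) ✓
  (4,5) → (φ(4),φ(5)) = (4,5) ∈ E(G2) ✓
  (4,7) → (φ(4),φ(7)) = (3,4) ∈ E(G2) ✓
  (5,6) → (φ(5),φ(6)) = (1,5) ∈ E(G2) ✓
  (5,7) → (φ(5),φ(7)) = (3,5) ∈ E(G2) ✓
  (5,8) → (φ(5),φ(8)) = (5,7) ∈ E(G2) ✓
  (6,7) → (φ(6),φ(7)) = (1,3) ∈ E(G2) ✓
  (6,8) → (φ(6),φ(8)) = (1,7) ∈ E(G2) ✓
All 19 edges of G1 map to edges of G2, and |E(G1)| = |E(G2)| = 19, so φ is a bijection on edges as well as vertices. Hence G1 ≅ G2.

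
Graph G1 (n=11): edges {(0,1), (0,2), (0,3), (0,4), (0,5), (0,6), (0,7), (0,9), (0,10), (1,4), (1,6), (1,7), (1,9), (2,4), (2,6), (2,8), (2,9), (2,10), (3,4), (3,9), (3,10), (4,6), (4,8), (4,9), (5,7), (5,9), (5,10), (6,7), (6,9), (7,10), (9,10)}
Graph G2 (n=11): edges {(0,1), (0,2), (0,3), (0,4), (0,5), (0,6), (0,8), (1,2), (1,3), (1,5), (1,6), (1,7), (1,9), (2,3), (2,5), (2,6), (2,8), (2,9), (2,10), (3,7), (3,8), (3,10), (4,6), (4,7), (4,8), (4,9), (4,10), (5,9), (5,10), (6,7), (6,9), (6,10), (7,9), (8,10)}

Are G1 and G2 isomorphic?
No, not isomorphic

The graphs are NOT isomorphic.

Degrees in G1: deg(0)=9, deg(1)=5, deg(2)=6, deg(3)=4, deg(4)=7, deg(5)=4, deg(6)=6, deg(7)=5, deg(8)=2, deg(9)=8, deg(10)=6.
Sorted degree sequence of G1: [9, 8, 7, 6, 6, 6, 5, 5, 4, 4, 2].
Degrees in G2: deg(0)=7, deg(1)=7, deg(2)=8, deg(3)=6, deg(4)=6, deg(5)=5, deg(6)=7, deg(7)=5, deg(8)=5, deg(9)=6, deg(10)=6.
Sorted degree sequence of G2: [8, 7, 7, 7, 6, 6, 6, 6, 5, 5, 5].
The (sorted) degree sequence is an isomorphism invariant, so since G1 and G2 have different degree sequences they cannot be isomorphic.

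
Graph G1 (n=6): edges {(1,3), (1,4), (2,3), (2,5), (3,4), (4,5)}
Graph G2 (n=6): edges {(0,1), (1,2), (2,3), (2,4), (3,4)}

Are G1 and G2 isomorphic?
No, not isomorphic

The graphs are NOT isomorphic.

Degrees in G1: deg(0)=0, deg(1)=2, deg(2)=2, deg(3)=3, deg(4)=3, deg(5)=2.
Sorted degree sequence of G1: [3, 3, 2, 2, 2, 0].
Degrees in G2: deg(0)=1, deg(1)=2, deg(2)=3, deg(3)=2, deg(4)=2, deg(5)=0.
Sorted degree sequence of G2: [3, 2, 2, 2, 1, 0].
The (sorted) degree sequence is an isomorphism invariant, so since G1 and G2 have different degree sequences they cannot be isomorphic.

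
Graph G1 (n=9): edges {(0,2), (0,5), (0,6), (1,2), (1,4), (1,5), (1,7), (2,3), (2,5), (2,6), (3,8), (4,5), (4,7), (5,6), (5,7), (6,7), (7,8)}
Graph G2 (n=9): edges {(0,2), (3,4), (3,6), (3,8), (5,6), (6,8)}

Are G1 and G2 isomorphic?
No, not isomorphic

The graphs are NOT isomorphic.

Connected components of G1: 1 component(s) with vertex sets [[0, 1, 2, 3, 4, 5, 6, 7, 8]], sizes [9].
Connected components of G2: 4 component(s) with vertex sets [[1], [7], [0, 2], [3, 4, 5, 6, 8]], sizes [1, 1, 2, 5].
The number of connected components (and the multiset of component sizes) is an isomorphism invariant — an isomorphism maps each component of G1 bijectively onto a component of G2. Since G1 has 1 component(s) and G2 has 4, they cannot be isomorphic.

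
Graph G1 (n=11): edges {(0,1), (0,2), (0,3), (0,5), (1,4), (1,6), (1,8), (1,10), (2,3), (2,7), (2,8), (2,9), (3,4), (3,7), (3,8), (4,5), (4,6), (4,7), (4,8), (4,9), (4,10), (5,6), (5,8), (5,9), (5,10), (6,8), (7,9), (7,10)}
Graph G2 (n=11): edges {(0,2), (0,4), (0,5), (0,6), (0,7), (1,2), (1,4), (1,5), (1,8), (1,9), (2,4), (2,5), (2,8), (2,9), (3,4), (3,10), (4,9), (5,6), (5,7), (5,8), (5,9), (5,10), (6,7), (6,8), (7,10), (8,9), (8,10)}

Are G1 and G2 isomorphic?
No, not isomorphic

The graphs are NOT isomorphic.

Counting triangles (3-cliques): G1 has 18, G2 has 22.
Triangle count is an isomorphism invariant, so differing triangle counts rule out isomorphism.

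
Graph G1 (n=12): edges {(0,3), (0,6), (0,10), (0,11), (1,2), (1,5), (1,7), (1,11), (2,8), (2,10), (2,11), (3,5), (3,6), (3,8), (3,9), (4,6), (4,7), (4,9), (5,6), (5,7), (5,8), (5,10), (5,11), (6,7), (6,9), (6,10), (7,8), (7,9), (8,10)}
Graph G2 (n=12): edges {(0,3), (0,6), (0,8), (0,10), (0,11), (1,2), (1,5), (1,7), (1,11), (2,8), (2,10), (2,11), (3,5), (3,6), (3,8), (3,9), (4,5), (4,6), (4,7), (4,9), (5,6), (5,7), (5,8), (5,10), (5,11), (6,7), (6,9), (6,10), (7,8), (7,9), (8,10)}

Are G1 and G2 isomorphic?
No, not isomorphic

The graphs are NOT isomorphic.

Counting edges: G1 has 29 edge(s); G2 has 31 edge(s).
Edge count is an isomorphism invariant (a bijection on vertices induces a bijection on edges), so differing edge counts rule out isomorphism.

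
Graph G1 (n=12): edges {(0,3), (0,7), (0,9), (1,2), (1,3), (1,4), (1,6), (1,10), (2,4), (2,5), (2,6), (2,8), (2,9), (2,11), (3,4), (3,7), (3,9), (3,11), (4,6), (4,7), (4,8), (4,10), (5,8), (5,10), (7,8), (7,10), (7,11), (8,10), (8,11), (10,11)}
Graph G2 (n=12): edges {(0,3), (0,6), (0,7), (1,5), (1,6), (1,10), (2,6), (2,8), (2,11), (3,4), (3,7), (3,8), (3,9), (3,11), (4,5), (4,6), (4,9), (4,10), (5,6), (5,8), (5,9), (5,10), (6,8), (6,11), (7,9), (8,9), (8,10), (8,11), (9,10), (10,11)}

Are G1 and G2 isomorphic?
Yes, isomorphic

The graphs are isomorphic.
One valid mapping φ: V(G1) → V(G2): 0→7, 1→11, 2→6, 3→3, 4→8, 5→1, 6→2, 7→9, 8→5, 9→0, 10→10, 11→4

Verify φ preserves adjacency — for each edge of G1, its image is an edge of G2:
  (0,3) → (φ(0),φ(3)) = (3,7) ∈ E(G2) ✓
  (0,7) → (φ(0),φ(7)) = (7,9) ∈ E(G2) ✓
  (0,9) → (φ(0),φ(9)) = (0,7) ∈ E(G2) ✓
  (1,2) → (φ(1),φ(2)) = (6,11) ∈ E(G2) ✓
  (1,3) → (φ(1),φ(3)) = (3,11) ∈ E(G2) ✓
  (1,4) → (φ(1),φ(4)) = (8,11) ∈ E(G2) ✓
  (1,6) → (φ(1),φ(6)) = (2,11) ∈ E(G2) ✓
  (1,10) → (φ(1),φ(10)) = (10,11) ∈ E(G2) ✓
  (2,4) → (φ(2),φ(4)) = (6,8) ∈ E(G2) ✓
  (2,5) → (φ(2),φ(5)) = (1,6) ∈ E(G2) ✓
  (2,6) → (φ(2),φ(6)) = (2,6) ∈ E(G2) ✓
  (2,8) → (φ(2),φ(8)) = (5,6) ∈ E(G2) ✓
  (2,9) → (φ(2),φ(9)) = (0,6) ∈ E(G2) ✓
  (2,11) → (φ(2),φ(11)) = (4,6) ∈ E(G2) ✓
  (3,4) → (φ(3),φ(4)) = (3,8) ∈ E(G2) ✓
  (3,7) → (φ(3),φ(7)) = (3,9) ∈ E(G2) ✓
  (3,9) → (φ(3),φ(9)) = (0,3) ∈ E(G2) ✓
  (3,11) → (φ(3),φ(11)) = (3,4) ∈ E(G2) ✓
  (4,6) → (φ(4),φ(6)) = (2,8) ∈ E(G2) ✓
  (4,7) → (φ(4),φ(7)) = (8,9) ∈ E(G2) ✓
  (4,8) → (φ(4),φ(8)) = (5,8) ∈ E(G2) ✓
  (4,10) → (φ(4),φ(10)) = (8,10) ∈ E(G2) ✓
  (5,8) → (φ(5),φ(8)) = (1,5) ∈ E(G2) ✓
  (5,10) → (φ(5),φ(10)) = (1,10) ∈ E(G2) ✓
  (7,8) → (φ(7),φ(8)) = (5,9) ∈ E(G2) ✓
  (7,10) → (φ(7),φ(10)) = (9,10) ∈ E(G2) ✓
  (7,11) → (φ(7),φ(11)) = (4,9) ∈ E(G2) ✓
  (8,10) → (φ(8),φ(10)) = (5,10) ∈ E(G2) ✓
  (8,11) → (φ(8),φ(11)) = (4,5) ∈ E(G2) ✓
  (10,11) → (φ(10),φ(11)) = (4,10) ∈ E(G2) ✓
All 30 edges of G1 map to edges of G2, and |E(G1)| = |E(G2)| = 30, so φ is a bijection on edges as well as vertices. Hence G1 ≅ G2.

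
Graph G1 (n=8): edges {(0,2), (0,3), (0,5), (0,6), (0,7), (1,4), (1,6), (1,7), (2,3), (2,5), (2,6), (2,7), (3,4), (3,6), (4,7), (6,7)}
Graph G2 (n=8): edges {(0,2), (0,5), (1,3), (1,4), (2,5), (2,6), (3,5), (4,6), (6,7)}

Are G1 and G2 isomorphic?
No, not isomorphic

The graphs are NOT isomorphic.

Counting triangles (3-cliques): G1 has 10, G2 has 1.
Triangle count is an isomorphism invariant, so differing triangle counts rule out isomorphism.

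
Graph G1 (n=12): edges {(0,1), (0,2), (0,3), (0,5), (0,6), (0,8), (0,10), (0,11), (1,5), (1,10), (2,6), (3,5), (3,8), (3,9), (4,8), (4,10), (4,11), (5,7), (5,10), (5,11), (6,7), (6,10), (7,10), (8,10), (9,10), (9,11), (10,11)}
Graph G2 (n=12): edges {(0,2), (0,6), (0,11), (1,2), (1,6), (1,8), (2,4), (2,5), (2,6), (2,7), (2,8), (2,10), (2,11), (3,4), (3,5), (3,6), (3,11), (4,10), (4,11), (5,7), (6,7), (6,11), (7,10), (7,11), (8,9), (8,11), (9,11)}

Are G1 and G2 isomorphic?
Yes, isomorphic

The graphs are isomorphic.
One valid mapping φ: V(G1) → V(G2): 0→11, 1→0, 2→9, 3→3, 4→10, 5→6, 6→8, 7→1, 8→4, 9→5, 10→2, 11→7

Verify φ preserves adjacency — for each edge of G1, its image is an edge of G2:
  (0,1) → (φ(0),φ(1)) = (0,11) ∈ E(G2) ✓
  (0,2) → (φ(0),φ(2)) = (9,11) ∈ E(G2) ✓
  (0,3) → (φ(0),φ(3)) = (3,11) ∈ E(G2) ✓
  (0,5) → (φ(0),φ(5)) = (6,11) ∈ E(G2) ✓
  (0,6) → (φ(0),φ(6)) = (8,11) ∈ E(G2) ✓
  (0,8) → (φ(0),φ(8)) = (4,11) ∈ E(G2) ✓
  (0,10) → (φ(0),φ(10)) = (2,11) ∈ E(G2) ✓
  (0,11) → (φ(0),φ(11)) = (7,11) ∈ E(G2) ✓
  (1,5) → (φ(1),φ(5)) = (0,6) ∈ E(G2) ✓
  (1,10) → (φ(1),φ(10)) = (0,2) ∈ E(G2) ✓
  (2,6) → (φ(2),φ(6)) = (8,9) ∈ E(G2) ✓
  (3,5) → (φ(3),φ(5)) = (3,6) ∈ E(G2) ✓
  (3,8) → (φ(3),φ(8)) = (3,4) ∈ E(G2) ✓
  (3,9) → (φ(3),φ(9)) = (3,5) ∈ E(G2) ✓
  (4,8) → (φ(4),φ(8)) = (4,10) ∈ E(G2) ✓
  (4,10) → (φ(4),φ(10)) = (2,10) ∈ E(G2) ✓
  (4,11) → (φ(4),φ(11)) = (7,10) ∈ E(G2) ✓
  (5,7) → (φ(5),φ(7)) = (1,6) ∈ E(G2) ✓
  (5,10) → (φ(5),φ(10)) = (2,6) ∈ E(G2) ✓
  (5,11) → (φ(5),φ(11)) = (6,7) ∈ E(G2) ✓
  (6,7) → (φ(6),φ(7)) = (1,8) ∈ E(G2) ✓
  (6,10) → (φ(6),φ(10)) = (2,8) ∈ E(G2) ✓
  (7,10) → (φ(7),φ(10)) = (1,2) ∈ E(G2) ✓
  (8,10) → (φ(8),φ(10)) = (2,4) ∈ E(G2) ✓
  (9,10) → (φ(9),φ(10)) = (2,5) ∈ E(G2) ✓
  (9,11) → (φ(9),φ(11)) = (5,7) ∈ E(G2) ✓
  (10,11) → (φ(10),φ(11)) = (2,7) ∈ E(G2) ✓
All 27 edges of G1 map to edges of G2, and |E(G1)| = |E(G2)| = 27, so φ is a bijection on edges as well as vertices. Hence G1 ≅ G2.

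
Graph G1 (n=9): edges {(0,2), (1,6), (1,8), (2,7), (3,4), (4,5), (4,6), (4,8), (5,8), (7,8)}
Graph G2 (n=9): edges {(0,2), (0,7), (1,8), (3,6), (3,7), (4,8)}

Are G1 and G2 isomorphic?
No, not isomorphic

The graphs are NOT isomorphic.

Connected components of G1: 1 component(s) with vertex sets [[0, 1, 2, 3, 4, 5, 6, 7, 8]], sizes [9].
Connected components of G2: 3 component(s) with vertex sets [[5], [1, 4, 8], [0, 2, 3, 6, 7]], sizes [1, 3, 5].
The number of connected components (and the multiset of component sizes) is an isomorphism invariant — an isomorphism maps each component of G1 bijectively onto a component of G2. Since G1 has 1 component(s) and G2 has 3, they cannot be isomorphic.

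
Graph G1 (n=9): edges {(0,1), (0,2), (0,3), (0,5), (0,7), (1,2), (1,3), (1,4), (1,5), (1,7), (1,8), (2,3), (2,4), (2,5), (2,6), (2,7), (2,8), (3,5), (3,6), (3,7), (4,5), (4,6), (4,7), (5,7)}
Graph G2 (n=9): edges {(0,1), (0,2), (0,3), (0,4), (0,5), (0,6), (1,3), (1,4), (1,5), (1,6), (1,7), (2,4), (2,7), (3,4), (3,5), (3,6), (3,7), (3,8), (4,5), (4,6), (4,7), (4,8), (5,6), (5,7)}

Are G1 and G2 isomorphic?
Yes, isomorphic

The graphs are isomorphic.
One valid mapping φ: V(G1) → V(G2): 0→6, 1→3, 2→4, 3→0, 4→7, 5→1, 6→2, 7→5, 8→8

Verify φ preserves adjacency — for each edge of G1, its image is an edge of G2:
  (0,1) → (φ(0),φ(1)) = (3,6) ∈ E(G2) ✓
  (0,2) → (φ(0),φ(2)) = (4,6) ∈ E(G2) ✓
  (0,3) → (φ(0),φ(3)) = (0,6) ∈ E(G2) ✓
  (0,5) → (φ(0),φ(5)) = (1,6) ∈ E(G2) ✓
  (0,7) → (φ(0),φ(7)) = (5,6) ∈ E(G2) ✓
  (1,2) → (φ(1),φ(2)) = (3,4) ∈ E(G2) ✓
  (1,3) → (φ(1),φ(3)) = (0,3) ∈ E(G2) ✓
  (1,4) → (φ(1),φ(4)) = (3,7) ∈ E(G2) ✓
  (1,5) → (φ(1),φ(5)) = (1,3) ∈ E(G2) ✓
  (1,7) → (φ(1),φ(7)) = (3,5) ∈ E(G2) ✓
  (1,8) → (φ(1),φ(8)) = (3,8) ∈ E(G2) ✓
  (2,3) → (φ(2),φ(3)) = (0,4) ∈ E(G2) ✓
  (2,4) → (φ(2),φ(4)) = (4,7) ∈ E(G2) ✓
  (2,5) → (φ(2),φ(5)) = (1,4) ∈ E(G2) ✓
  (2,6) → (φ(2),φ(6)) = (2,4) ∈ E(G2) ✓
  (2,7) → (φ(2),φ(7)) = (4,5) ∈ E(G2) ✓
  (2,8) → (φ(2),φ(8)) = (4,8) ∈ E(G2) ✓
  (3,5) → (φ(3),φ(5)) = (0,1) ∈ E(G2) ✓
  (3,6) → (φ(3),φ(6)) = (0,2) ∈ E(G2) ✓
  (3,7) → (φ(3),φ(7)) = (0,5) ∈ E(G2) ✓
  (4,5) → (φ(4),φ(5)) = (1,7) ∈ E(G2) ✓
  (4,6) → (φ(4),φ(6)) = (2,7) ∈ E(G2) ✓
  (4,7) → (φ(4),φ(7)) = (5,7) ∈ E(G2) ✓
  (5,7) → (φ(5),φ(7)) = (1,5) ∈ E(G2) ✓
All 24 edges of G1 map to edges of G2, and |E(G1)| = |E(G2)| = 24, so φ is a bijection on edges as well as vertices. Hence G1 ≅ G2.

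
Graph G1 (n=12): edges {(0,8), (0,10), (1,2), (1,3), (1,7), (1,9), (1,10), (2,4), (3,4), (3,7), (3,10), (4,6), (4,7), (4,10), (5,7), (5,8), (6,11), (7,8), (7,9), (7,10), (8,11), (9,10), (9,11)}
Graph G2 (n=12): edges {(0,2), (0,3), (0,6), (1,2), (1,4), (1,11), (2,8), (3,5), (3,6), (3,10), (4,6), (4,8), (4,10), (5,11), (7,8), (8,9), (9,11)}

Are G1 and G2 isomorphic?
No, not isomorphic

The graphs are NOT isomorphic.

Counting triangles (3-cliques): G1 has 11, G2 has 1.
Triangle count is an isomorphism invariant, so differing triangle counts rule out isomorphism.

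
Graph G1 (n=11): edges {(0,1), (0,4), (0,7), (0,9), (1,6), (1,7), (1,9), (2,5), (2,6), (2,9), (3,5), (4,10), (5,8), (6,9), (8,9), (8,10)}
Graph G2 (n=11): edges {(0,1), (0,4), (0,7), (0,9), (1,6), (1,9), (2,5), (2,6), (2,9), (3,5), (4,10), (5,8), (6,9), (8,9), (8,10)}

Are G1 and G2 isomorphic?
No, not isomorphic

The graphs are NOT isomorphic.

Counting edges: G1 has 16 edge(s); G2 has 15 edge(s).
Edge count is an isomorphism invariant (a bijection on vertices induces a bijection on edges), so differing edge counts rule out isomorphism.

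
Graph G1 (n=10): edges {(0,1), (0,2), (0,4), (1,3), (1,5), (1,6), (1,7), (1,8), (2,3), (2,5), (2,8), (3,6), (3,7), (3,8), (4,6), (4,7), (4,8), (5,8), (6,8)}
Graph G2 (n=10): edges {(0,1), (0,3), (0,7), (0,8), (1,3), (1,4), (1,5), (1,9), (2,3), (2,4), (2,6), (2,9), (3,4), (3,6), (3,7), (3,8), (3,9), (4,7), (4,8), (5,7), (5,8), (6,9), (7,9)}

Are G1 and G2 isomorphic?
No, not isomorphic

The graphs are NOT isomorphic.

Counting triangles (3-cliques): G1 has 9, G2 has 13.
Triangle count is an isomorphism invariant, so differing triangle counts rule out isomorphism.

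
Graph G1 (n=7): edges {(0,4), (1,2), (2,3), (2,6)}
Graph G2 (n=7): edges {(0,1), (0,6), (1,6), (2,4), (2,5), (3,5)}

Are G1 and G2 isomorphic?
No, not isomorphic

The graphs are NOT isomorphic.

Counting triangles (3-cliques): G1 has 0, G2 has 1.
Triangle count is an isomorphism invariant, so differing triangle counts rule out isomorphism.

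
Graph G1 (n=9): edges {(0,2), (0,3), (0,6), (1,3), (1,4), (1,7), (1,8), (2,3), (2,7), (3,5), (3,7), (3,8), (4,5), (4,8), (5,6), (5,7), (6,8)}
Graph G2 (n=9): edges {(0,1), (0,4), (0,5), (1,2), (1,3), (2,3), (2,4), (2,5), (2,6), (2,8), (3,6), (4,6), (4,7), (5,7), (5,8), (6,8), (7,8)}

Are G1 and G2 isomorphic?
Yes, isomorphic

The graphs are isomorphic.
One valid mapping φ: V(G1) → V(G2): 0→1, 1→8, 2→3, 3→2, 4→7, 5→4, 6→0, 7→6, 8→5

Verify φ preserves adjacency — for each edge of G1, its image is an edge of G2:
  (0,2) → (φ(0),φ(2)) = (1,3) ∈ E(G2) ✓
  (0,3) → (φ(0),φ(3)) = (1,2) ∈ E(G2) ✓
  (0,6) → (φ(0),φ(6)) = (0,1) ∈ E(G2) ✓
  (1,3) → (φ(1),φ(3)) = (2,8) ∈ E(G2) ✓
  (1,4) → (φ(1),φ(4)) = (7,8) ∈ E(G2) ✓
  (1,7) → (φ(1),φ(7)) = (6,8) ∈ E(G2) ✓
  (1,8) → (φ(1),φ(8)) = (5,8) ∈ E(G2) ✓
  (2,3) → (φ(2),φ(3)) = (2,3) ∈ E(G2) ✓
  (2,7) → (φ(2),φ(7)) = (3,6) ∈ E(G2) ✓
  (3,5) → (φ(3),φ(5)) = (2,4) ∈ E(G2) ✓
  (3,7) → (φ(3),φ(7)) = (2,6) ∈ E(G2) ✓
  (3,8) → (φ(3),φ(8)) = (2,5) ∈ E(G2) ✓
  (4,5) → (φ(4),φ(5)) = (4,7) ∈ E(G2) ✓
  (4,8) → (φ(4),φ(8)) = (5,7) ∈ E(G2) ✓
  (5,6) → (φ(5),φ(6)) = (0,4) ∈ E(G2) ✓
  (5,7) → (φ(5),φ(7)) = (4,6) ∈ E(G2) ✓
  (6,8) → (φ(6),φ(8)) = (0,5) ∈ E(G2) ✓
All 17 edges of G1 map to edges of G2, and |E(G1)| = |E(G2)| = 17, so φ is a bijection on edges as well as vertices. Hence G1 ≅ G2.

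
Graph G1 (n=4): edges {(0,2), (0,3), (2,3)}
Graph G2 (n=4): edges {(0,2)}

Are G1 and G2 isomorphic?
No, not isomorphic

The graphs are NOT isomorphic.

Counting edges: G1 has 3 edge(s); G2 has 1 edge(s).
Edge count is an isomorphism invariant (a bijection on vertices induces a bijection on edges), so differing edge counts rule out isomorphism.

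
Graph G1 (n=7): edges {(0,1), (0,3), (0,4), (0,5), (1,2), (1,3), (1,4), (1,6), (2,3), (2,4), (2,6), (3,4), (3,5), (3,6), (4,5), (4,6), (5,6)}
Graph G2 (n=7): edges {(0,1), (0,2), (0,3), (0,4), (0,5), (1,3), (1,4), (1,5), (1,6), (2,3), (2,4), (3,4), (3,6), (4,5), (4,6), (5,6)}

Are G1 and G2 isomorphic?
No, not isomorphic

The graphs are NOT isomorphic.

Counting triangles (3-cliques): G1 has 18, G2 has 15.
Triangle count is an isomorphism invariant, so differing triangle counts rule out isomorphism.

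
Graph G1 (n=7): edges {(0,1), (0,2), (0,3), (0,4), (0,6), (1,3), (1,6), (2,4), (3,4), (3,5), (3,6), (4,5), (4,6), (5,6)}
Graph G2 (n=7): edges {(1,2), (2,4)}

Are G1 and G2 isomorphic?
No, not isomorphic

The graphs are NOT isomorphic.

Connected components of G1: 1 component(s) with vertex sets [[0, 1, 2, 3, 4, 5, 6]], sizes [7].
Connected components of G2: 5 component(s) with vertex sets [[0], [3], [5], [6], [1, 2, 4]], sizes [1, 1, 1, 1, 3].
The number of connected components (and the multiset of component sizes) is an isomorphism invariant — an isomorphism maps each component of G1 bijectively onto a component of G2. Since G1 has 1 component(s) and G2 has 5, they cannot be isomorphic.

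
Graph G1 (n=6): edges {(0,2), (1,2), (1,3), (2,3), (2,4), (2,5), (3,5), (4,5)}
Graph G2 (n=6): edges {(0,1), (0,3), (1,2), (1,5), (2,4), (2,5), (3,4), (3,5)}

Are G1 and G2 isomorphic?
No, not isomorphic

The graphs are NOT isomorphic.

Counting triangles (3-cliques): G1 has 3, G2 has 1.
Triangle count is an isomorphism invariant, so differing triangle counts rule out isomorphism.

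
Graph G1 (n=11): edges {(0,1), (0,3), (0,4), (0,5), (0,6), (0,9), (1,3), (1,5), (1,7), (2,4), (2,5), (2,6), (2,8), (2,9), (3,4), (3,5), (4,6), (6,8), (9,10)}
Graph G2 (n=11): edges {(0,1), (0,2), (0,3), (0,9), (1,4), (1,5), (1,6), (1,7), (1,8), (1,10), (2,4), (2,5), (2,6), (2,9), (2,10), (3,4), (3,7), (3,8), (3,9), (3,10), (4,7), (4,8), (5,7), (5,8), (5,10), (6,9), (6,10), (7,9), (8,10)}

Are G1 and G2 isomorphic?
No, not isomorphic

The graphs are NOT isomorphic.

Counting triangles (3-cliques): G1 has 8, G2 has 17.
Triangle count is an isomorphism invariant, so differing triangle counts rule out isomorphism.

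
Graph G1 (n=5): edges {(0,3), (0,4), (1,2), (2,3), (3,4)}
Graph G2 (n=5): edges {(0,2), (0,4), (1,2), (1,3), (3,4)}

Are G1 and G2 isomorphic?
No, not isomorphic

The graphs are NOT isomorphic.

Degrees in G1: deg(0)=2, deg(1)=1, deg(2)=2, deg(3)=3, deg(4)=2.
Sorted degree sequence of G1: [3, 2, 2, 2, 1].
Degrees in G2: deg(0)=2, deg(1)=2, deg(2)=2, deg(3)=2, deg(4)=2.
Sorted degree sequence of G2: [2, 2, 2, 2, 2].
The (sorted) degree sequence is an isomorphism invariant, so since G1 and G2 have different degree sequences they cannot be isomorphic.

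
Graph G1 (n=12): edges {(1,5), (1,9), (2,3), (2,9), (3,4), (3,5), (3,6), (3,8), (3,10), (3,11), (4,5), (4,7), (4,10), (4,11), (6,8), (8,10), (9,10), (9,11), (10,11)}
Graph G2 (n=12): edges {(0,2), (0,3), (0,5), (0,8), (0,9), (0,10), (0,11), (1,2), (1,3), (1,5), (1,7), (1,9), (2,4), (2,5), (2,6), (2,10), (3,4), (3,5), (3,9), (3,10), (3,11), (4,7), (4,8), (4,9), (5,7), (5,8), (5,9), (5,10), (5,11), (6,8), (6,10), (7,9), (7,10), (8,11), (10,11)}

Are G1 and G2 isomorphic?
No, not isomorphic

The graphs are NOT isomorphic.

Counting triangles (3-cliques): G1 has 8, G2 has 30.
Triangle count is an isomorphism invariant, so differing triangle counts rule out isomorphism.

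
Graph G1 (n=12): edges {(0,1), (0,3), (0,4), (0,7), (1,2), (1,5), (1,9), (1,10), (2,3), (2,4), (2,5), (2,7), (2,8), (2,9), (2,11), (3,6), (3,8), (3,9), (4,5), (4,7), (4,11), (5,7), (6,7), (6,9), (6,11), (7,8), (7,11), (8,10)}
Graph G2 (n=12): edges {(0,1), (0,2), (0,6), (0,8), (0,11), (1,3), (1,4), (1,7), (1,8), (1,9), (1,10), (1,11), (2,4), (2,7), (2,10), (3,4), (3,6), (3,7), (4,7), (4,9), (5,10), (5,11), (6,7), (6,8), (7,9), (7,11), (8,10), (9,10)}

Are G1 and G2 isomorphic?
Yes, isomorphic

The graphs are isomorphic.
One valid mapping φ: V(G1) → V(G2): 0→2, 1→10, 2→1, 3→0, 4→4, 5→9, 6→6, 7→7, 8→11, 9→8, 10→5, 11→3

Verify φ preserves adjacency — for each edge of G1, its image is an edge of G2:
  (0,1) → (φ(0),φ(1)) = (2,10) ∈ E(G2) ✓
  (0,3) → (φ(0),φ(3)) = (0,2) ∈ E(G2) ✓
  (0,4) → (φ(0),φ(4)) = (2,4) ∈ E(G2) ✓
  (0,7) → (φ(0),φ(7)) = (2,7) ∈ E(G2) ✓
  (1,2) → (φ(1),φ(2)) = (1,10) ∈ E(G2) ✓
  (1,5) → (φ(1),φ(5)) = (9,10) ∈ E(G2) ✓
  (1,9) → (φ(1),φ(9)) = (8,10) ∈ E(G2) ✓
  (1,10) → (φ(1),φ(10)) = (5,10) ∈ E(G2) ✓
  (2,3) → (φ(2),φ(3)) = (0,1) ∈ E(G2) ✓
  (2,4) → (φ(2),φ(4)) = (1,4) ∈ E(G2) ✓
  (2,5) → (φ(2),φ(5)) = (1,9) ∈ E(G2) ✓
  (2,7) → (φ(2),φ(7)) = (1,7) ∈ E(G2) ✓
  (2,8) → (φ(2),φ(8)) = (1,11) ∈ E(G2) ✓
  (2,9) → (φ(2),φ(9)) = (1,8) ∈ E(G2) ✓
  (2,11) → (φ(2),φ(11)) = (1,3) ∈ E(G2) ✓
  (3,6) → (φ(3),φ(6)) = (0,6) ∈ E(G2) ✓
  (3,8) → (φ(3),φ(8)) = (0,11) ∈ E(G2) ✓
  (3,9) → (φ(3),φ(9)) = (0,8) ∈ E(G2) ✓
  (4,5) → (φ(4),φ(5)) = (4,9) ∈ E(G2) ✓
  (4,7) → (φ(4),φ(7)) = (4,7) ∈ E(G2) ✓
  (4,11) → (φ(4),φ(11)) = (3,4) ∈ E(G2) ✓
  (5,7) → (φ(5),φ(7)) = (7,9) ∈ E(G2) ✓
  (6,7) → (φ(6),φ(7)) = (6,7) ∈ E(G2) ✓
  (6,9) → (φ(6),φ(9)) = (6,8) ∈ E(G2) ✓
  (6,11) → (φ(6),φ(11)) = (3,6) ∈ E(G2) ✓
  (7,8) → (φ(7),φ(8)) = (7,11) ∈ E(G2) ✓
  (7,11) → (φ(7),φ(11)) = (3,7) ∈ E(G2) ✓
  (8,10) → (φ(8),φ(10)) = (5,11) ∈ E(G2) ✓
All 28 edges of G1 map to edges of G2, and |E(G1)| = |E(G2)| = 28, so φ is a bijection on edges as well as vertices. Hence G1 ≅ G2.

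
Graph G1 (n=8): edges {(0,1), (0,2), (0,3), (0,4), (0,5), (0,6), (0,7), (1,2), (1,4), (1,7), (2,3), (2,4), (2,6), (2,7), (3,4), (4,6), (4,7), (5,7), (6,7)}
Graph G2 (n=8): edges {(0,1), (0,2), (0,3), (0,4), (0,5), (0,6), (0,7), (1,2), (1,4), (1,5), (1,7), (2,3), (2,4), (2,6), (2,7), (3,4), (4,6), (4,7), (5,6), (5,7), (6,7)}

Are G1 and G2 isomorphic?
No, not isomorphic

The graphs are NOT isomorphic.

Counting edges: G1 has 19 edge(s); G2 has 21 edge(s).
Edge count is an isomorphism invariant (a bijection on vertices induces a bijection on edges), so differing edge counts rule out isomorphism.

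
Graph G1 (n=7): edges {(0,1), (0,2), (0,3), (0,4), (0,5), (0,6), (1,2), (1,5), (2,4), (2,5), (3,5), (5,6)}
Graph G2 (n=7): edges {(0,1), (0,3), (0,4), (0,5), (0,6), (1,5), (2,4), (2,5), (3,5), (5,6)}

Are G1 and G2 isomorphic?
No, not isomorphic

The graphs are NOT isomorphic.

Counting edges: G1 has 12 edge(s); G2 has 10 edge(s).
Edge count is an isomorphism invariant (a bijection on vertices induces a bijection on edges), so differing edge counts rule out isomorphism.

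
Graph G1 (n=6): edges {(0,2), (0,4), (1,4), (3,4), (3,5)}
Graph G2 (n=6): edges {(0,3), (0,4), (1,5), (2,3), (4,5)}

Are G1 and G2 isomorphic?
No, not isomorphic

The graphs are NOT isomorphic.

Degrees in G1: deg(0)=2, deg(1)=1, deg(2)=1, deg(3)=2, deg(4)=3, deg(5)=1.
Sorted degree sequence of G1: [3, 2, 2, 1, 1, 1].
Degrees in G2: deg(0)=2, deg(1)=1, deg(2)=1, deg(3)=2, deg(4)=2, deg(5)=2.
Sorted degree sequence of G2: [2, 2, 2, 2, 1, 1].
The (sorted) degree sequence is an isomorphism invariant, so since G1 and G2 have different degree sequences they cannot be isomorphic.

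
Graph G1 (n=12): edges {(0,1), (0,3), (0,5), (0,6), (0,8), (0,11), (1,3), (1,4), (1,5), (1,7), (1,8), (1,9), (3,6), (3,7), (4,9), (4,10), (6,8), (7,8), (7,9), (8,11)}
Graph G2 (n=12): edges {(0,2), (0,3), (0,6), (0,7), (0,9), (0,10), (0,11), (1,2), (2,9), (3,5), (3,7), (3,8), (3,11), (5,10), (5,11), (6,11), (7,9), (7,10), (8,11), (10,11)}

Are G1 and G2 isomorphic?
Yes, isomorphic

The graphs are isomorphic.
One valid mapping φ: V(G1) → V(G2): 0→11, 1→0, 2→4, 3→10, 4→2, 5→6, 6→5, 7→7, 8→3, 9→9, 10→1, 11→8

Verify φ preserves adjacency — for each edge of G1, its image is an edge of G2:
  (0,1) → (φ(0),φ(1)) = (0,11) ∈ E(G2) ✓
  (0,3) → (φ(0),φ(3)) = (10,11) ∈ E(G2) ✓
  (0,5) → (φ(0),φ(5)) = (6,11) ∈ E(G2) ✓
  (0,6) → (φ(0),φ(6)) = (5,11) ∈ E(G2) ✓
  (0,8) → (φ(0),φ(8)) = (3,11) ∈ E(G2) ✓
  (0,11) → (φ(0),φ(11)) = (8,11) ∈ E(G2) ✓
  (1,3) → (φ(1),φ(3)) = (0,10) ∈ E(G2) ✓
  (1,4) → (φ(1),φ(4)) = (0,2) ∈ E(G2) ✓
  (1,5) → (φ(1),φ(5)) = (0,6) ∈ E(G2) ✓
  (1,7) → (φ(1),φ(7)) = (0,7) ∈ E(G2) ✓
  (1,8) → (φ(1),φ(8)) = (0,3) ∈ E(G2) ✓
  (1,9) → (φ(1),φ(9)) = (0,9) ∈ E(G2) ✓
  (3,6) → (φ(3),φ(6)) = (5,10) ∈ E(G2) ✓
  (3,7) → (φ(3),φ(7)) = (7,10) ∈ E(G2) ✓
  (4,9) → (φ(4),φ(9)) = (2,9) ∈ E(G2) ✓
  (4,10) → (φ(4),φ(10)) = (1,2) ∈ E(G2) ✓
  (6,8) → (φ(6),φ(8)) = (3,5) ∈ E(G2) ✓
  (7,8) → (φ(7),φ(8)) = (3,7) ∈ E(G2) ✓
  (7,9) → (φ(7),φ(9)) = (7,9) ∈ E(G2) ✓
  (8,11) → (φ(8),φ(11)) = (3,8) ∈ E(G2) ✓
All 20 edges of G1 map to edges of G2, and |E(G1)| = |E(G2)| = 20, so φ is a bijection on edges as well as vertices. Hence G1 ≅ G2.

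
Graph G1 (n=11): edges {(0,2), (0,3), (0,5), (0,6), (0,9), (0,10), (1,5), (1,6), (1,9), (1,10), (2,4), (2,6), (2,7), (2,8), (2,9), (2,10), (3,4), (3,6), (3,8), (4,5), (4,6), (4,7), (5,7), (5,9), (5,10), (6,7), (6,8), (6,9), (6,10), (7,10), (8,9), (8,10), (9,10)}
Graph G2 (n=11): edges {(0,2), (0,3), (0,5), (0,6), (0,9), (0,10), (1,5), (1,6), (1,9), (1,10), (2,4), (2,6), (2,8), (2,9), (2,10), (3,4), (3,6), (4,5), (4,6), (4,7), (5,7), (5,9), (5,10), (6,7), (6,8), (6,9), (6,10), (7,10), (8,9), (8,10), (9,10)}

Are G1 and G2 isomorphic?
No, not isomorphic

The graphs are NOT isomorphic.

Counting edges: G1 has 33 edge(s); G2 has 31 edge(s).
Edge count is an isomorphism invariant (a bijection on vertices induces a bijection on edges), so differing edge counts rule out isomorphism.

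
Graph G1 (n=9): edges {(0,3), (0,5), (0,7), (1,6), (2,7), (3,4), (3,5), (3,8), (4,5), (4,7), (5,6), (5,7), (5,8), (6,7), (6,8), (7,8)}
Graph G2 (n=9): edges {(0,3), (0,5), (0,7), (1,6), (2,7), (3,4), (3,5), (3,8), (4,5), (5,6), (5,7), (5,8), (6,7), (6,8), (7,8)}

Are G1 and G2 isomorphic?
No, not isomorphic

The graphs are NOT isomorphic.

Counting edges: G1 has 16 edge(s); G2 has 15 edge(s).
Edge count is an isomorphism invariant (a bijection on vertices induces a bijection on edges), so differing edge counts rule out isomorphism.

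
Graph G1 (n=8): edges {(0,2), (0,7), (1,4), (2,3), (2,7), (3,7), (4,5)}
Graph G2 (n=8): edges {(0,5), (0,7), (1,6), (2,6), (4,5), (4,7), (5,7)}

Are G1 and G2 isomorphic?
Yes, isomorphic

The graphs are isomorphic.
One valid mapping φ: V(G1) → V(G2): 0→4, 1→1, 2→7, 3→0, 4→6, 5→2, 6→3, 7→5

Verify φ preserves adjacency — for each edge of G1, its image is an edge of G2:
  (0,2) → (φ(0),φ(2)) = (4,7) ∈ E(G2) ✓
  (0,7) → (φ(0),φ(7)) = (4,5) ∈ E(G2) ✓
  (1,4) → (φ(1),φ(4)) = (1,6) ∈ E(G2) ✓
  (2,3) → (φ(2),φ(3)) = (0,7) ∈ E(G2) ✓
  (2,7) → (φ(2),φ(7)) = (5,7) ∈ E(G2) ✓
  (3,7) → (φ(3),φ(7)) = (0,5) ∈ E(G2) ✓
  (4,5) → (φ(4),φ(5)) = (2,6) ∈ E(G2) ✓
All 7 edges of G1 map to edges of G2, and |E(G1)| = |E(G2)| = 7, so φ is a bijection on edges as well as vertices. Hence G1 ≅ G2.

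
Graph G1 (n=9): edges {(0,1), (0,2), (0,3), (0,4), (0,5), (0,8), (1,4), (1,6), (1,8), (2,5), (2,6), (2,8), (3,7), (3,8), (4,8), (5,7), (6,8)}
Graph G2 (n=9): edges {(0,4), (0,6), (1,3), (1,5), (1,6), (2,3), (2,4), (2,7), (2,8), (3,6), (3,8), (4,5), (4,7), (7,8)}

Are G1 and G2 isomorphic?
No, not isomorphic

The graphs are NOT isomorphic.

Counting triangles (3-cliques): G1 has 9, G2 has 4.
Triangle count is an isomorphism invariant, so differing triangle counts rule out isomorphism.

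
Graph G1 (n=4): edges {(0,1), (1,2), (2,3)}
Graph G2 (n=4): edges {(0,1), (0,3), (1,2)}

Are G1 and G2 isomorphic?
Yes, isomorphic

The graphs are isomorphic.
One valid mapping φ: V(G1) → V(G2): 0→3, 1→0, 2→1, 3→2

Verify φ preserves adjacency — for each edge of G1, its image is an edge of G2:
  (0,1) → (φ(0),φ(1)) = (0,3) ∈ E(G2) ✓
  (1,2) → (φ(1),φ(2)) = (0,1) ∈ E(G2) ✓
  (2,3) → (φ(2),φ(3)) = (1,2) ∈ E(G2) ✓
All 3 edges of G1 map to edges of G2, and |E(G1)| = |E(G2)| = 3, so φ is a bijection on edges as well as vertices. Hence G1 ≅ G2.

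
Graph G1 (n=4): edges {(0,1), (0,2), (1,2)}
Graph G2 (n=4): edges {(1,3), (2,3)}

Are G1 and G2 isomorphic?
No, not isomorphic

The graphs are NOT isomorphic.

Counting triangles (3-cliques): G1 has 1, G2 has 0.
Triangle count is an isomorphism invariant, so differing triangle counts rule out isomorphism.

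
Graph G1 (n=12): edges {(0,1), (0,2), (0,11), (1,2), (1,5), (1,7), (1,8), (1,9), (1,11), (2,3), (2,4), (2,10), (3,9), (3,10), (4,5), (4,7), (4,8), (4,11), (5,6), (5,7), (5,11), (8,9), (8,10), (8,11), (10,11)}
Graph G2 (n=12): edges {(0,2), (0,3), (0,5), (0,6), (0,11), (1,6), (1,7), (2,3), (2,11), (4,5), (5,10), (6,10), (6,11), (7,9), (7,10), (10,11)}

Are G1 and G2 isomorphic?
No, not isomorphic

The graphs are NOT isomorphic.

Connected components of G1: 1 component(s) with vertex sets [[0, 1, 2, 3, 4, 5, 6, 7, 8, 9, 10, 11]], sizes [12].
Connected components of G2: 2 component(s) with vertex sets [[8], [0, 1, 2, 3, 4, 5, 6, 7, 9, 10, 11]], sizes [1, 11].
The number of connected components (and the multiset of component sizes) is an isomorphism invariant — an isomorphism maps each component of G1 bijectively onto a component of G2. Since G1 has 1 component(s) and G2 has 2, they cannot be isomorphic.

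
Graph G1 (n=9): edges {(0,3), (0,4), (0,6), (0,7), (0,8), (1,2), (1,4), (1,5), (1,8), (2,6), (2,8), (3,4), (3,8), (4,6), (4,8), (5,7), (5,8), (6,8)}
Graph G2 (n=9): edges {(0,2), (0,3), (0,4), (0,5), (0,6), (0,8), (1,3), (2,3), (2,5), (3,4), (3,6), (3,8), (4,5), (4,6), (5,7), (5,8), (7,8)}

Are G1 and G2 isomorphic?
No, not isomorphic

The graphs are NOT isomorphic.

Degrees in G1: deg(0)=5, deg(1)=4, deg(2)=3, deg(3)=3, deg(4)=5, deg(5)=3, deg(6)=4, deg(7)=2, deg(8)=7.
Sorted degree sequence of G1: [7, 5, 5, 4, 4, 3, 3, 3, 2].
Degrees in G2: deg(0)=6, deg(1)=1, deg(2)=3, deg(3)=6, deg(4)=4, deg(5)=5, deg(6)=3, deg(7)=2, deg(8)=4.
Sorted degree sequence of G2: [6, 6, 5, 4, 4, 3, 3, 2, 1].
The (sorted) degree sequence is an isomorphism invariant, so since G1 and G2 have different degree sequences they cannot be isomorphic.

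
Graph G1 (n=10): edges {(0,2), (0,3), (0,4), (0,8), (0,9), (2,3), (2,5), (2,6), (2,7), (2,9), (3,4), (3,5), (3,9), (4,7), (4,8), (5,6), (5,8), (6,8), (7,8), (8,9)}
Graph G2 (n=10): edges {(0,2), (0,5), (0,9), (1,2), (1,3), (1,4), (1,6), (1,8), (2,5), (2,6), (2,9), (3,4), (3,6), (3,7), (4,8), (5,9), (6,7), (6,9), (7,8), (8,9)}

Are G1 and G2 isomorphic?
No, not isomorphic

The graphs are NOT isomorphic.

Degrees in G1: deg(0)=5, deg(1)=0, deg(2)=6, deg(3)=5, deg(4)=4, deg(5)=4, deg(6)=3, deg(7)=3, deg(8)=6, deg(9)=4.
Sorted degree sequence of G1: [6, 6, 5, 5, 4, 4, 4, 3, 3, 0].
Degrees in G2: deg(0)=3, deg(1)=5, deg(2)=5, deg(3)=4, deg(4)=3, deg(5)=3, deg(6)=5, deg(7)=3, deg(8)=4, deg(9)=5.
Sorted degree sequence of G2: [5, 5, 5, 5, 4, 4, 3, 3, 3, 3].
The (sorted) degree sequence is an isomorphism invariant, so since G1 and G2 have different degree sequences they cannot be isomorphic.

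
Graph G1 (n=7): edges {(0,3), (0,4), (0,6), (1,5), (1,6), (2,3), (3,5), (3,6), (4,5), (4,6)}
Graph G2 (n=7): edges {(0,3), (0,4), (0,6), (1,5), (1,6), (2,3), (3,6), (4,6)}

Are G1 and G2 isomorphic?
No, not isomorphic

The graphs are NOT isomorphic.

Counting edges: G1 has 10 edge(s); G2 has 8 edge(s).
Edge count is an isomorphism invariant (a bijection on vertices induces a bijection on edges), so differing edge counts rule out isomorphism.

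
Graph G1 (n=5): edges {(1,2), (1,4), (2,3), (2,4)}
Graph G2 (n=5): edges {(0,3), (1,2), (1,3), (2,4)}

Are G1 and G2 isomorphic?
No, not isomorphic

The graphs are NOT isomorphic.

Counting triangles (3-cliques): G1 has 1, G2 has 0.
Triangle count is an isomorphism invariant, so differing triangle counts rule out isomorphism.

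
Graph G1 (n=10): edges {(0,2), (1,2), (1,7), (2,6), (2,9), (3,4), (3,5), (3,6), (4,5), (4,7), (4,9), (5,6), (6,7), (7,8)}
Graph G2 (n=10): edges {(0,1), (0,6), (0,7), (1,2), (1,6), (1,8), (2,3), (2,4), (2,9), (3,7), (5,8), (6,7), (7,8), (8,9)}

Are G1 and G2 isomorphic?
Yes, isomorphic

The graphs are isomorphic.
One valid mapping φ: V(G1) → V(G2): 0→4, 1→9, 2→2, 3→6, 4→7, 5→0, 6→1, 7→8, 8→5, 9→3

Verify φ preserves adjacency — for each edge of G1, its image is an edge of G2:
  (0,2) → (φ(0),φ(2)) = (2,4) ∈ E(G2) ✓
  (1,2) → (φ(1),φ(2)) = (2,9) ∈ E(G2) ✓
  (1,7) → (φ(1),φ(7)) = (8,9) ∈ E(G2) ✓
  (2,6) → (φ(2),φ(6)) = (1,2) ∈ E(G2) ✓
  (2,9) → (φ(2),φ(9)) = (2,3) ∈ E(G2) ✓
  (3,4) → (φ(3),φ(4)) = (6,7) ∈ E(G2) ✓
  (3,5) → (φ(3),φ(5)) = (0,6) ∈ E(G2) ✓
  (3,6) → (φ(3),φ(6)) = (1,6) ∈ E(G2) ✓
  (4,5) → (φ(4),φ(5)) = (0,7) ∈ E(G2) ✓
  (4,7) → (φ(4),φ(7)) = (7,8) ∈ E(G2) ✓
  (4,9) → (φ(4),φ(9)) = (3,7) ∈ E(G2) ✓
  (5,6) → (φ(5),φ(6)) = (0,1) ∈ E(G2) ✓
  (6,7) → (φ(6),φ(7)) = (1,8) ∈ E(G2) ✓
  (7,8) → (φ(7),φ(8)) = (5,8) ∈ E(G2) ✓
All 14 edges of G1 map to edges of G2, and |E(G1)| = |E(G2)| = 14, so φ is a bijection on edges as well as vertices. Hence G1 ≅ G2.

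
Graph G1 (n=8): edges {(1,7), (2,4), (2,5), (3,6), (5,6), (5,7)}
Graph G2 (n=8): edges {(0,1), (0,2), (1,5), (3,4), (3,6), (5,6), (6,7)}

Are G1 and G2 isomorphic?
No, not isomorphic

The graphs are NOT isomorphic.

Connected components of G1: 2 component(s) with vertex sets [[0], [1, 2, 3, 4, 5, 6, 7]], sizes [1, 7].
Connected components of G2: 1 component(s) with vertex sets [[0, 1, 2, 3, 4, 5, 6, 7]], sizes [8].
The number of connected components (and the multiset of component sizes) is an isomorphism invariant — an isomorphism maps each component of G1 bijectively onto a component of G2. Since G1 has 2 component(s) and G2 has 1, they cannot be isomorphic.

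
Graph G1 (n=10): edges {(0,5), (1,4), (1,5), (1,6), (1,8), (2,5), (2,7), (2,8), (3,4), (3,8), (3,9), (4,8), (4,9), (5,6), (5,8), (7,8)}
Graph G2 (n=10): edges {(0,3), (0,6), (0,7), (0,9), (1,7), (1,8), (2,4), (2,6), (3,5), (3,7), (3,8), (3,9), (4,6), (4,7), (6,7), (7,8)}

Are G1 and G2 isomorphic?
Yes, isomorphic

The graphs are isomorphic.
One valid mapping φ: V(G1) → V(G2): 0→5, 1→0, 2→8, 3→4, 4→6, 5→3, 6→9, 7→1, 8→7, 9→2

Verify φ preserves adjacency — for each edge of G1, its image is an edge of G2:
  (0,5) → (φ(0),φ(5)) = (3,5) ∈ E(G2) ✓
  (1,4) → (φ(1),φ(4)) = (0,6) ∈ E(G2) ✓
  (1,5) → (φ(1),φ(5)) = (0,3) ∈ E(G2) ✓
  (1,6) → (φ(1),φ(6)) = (0,9) ∈ E(G2) ✓
  (1,8) → (φ(1),φ(8)) = (0,7) ∈ E(G2) ✓
  (2,5) → (φ(2),φ(5)) = (3,8) ∈ E(G2) ✓
  (2,7) → (φ(2),φ(7)) = (1,8) ∈ E(G2) ✓
  (2,8) → (φ(2),φ(8)) = (7,8) ∈ E(G2) ✓
  (3,4) → (φ(3),φ(4)) = (4,6) ∈ E(G2) ✓
  (3,8) → (φ(3),φ(8)) = (4,7) ∈ E(G2) ✓
  (3,9) → (φ(3),φ(9)) = (2,4) ∈ E(G2) ✓
  (4,8) → (φ(4),φ(8)) = (6,7) ∈ E(G2) ✓
  (4,9) → (φ(4),φ(9)) = (2,6) ∈ E(G2) ✓
  (5,6) → (φ(5),φ(6)) = (3,9) ∈ E(G2) ✓
  (5,8) → (φ(5),φ(8)) = (3,7) ∈ E(G2) ✓
  (7,8) → (φ(7),φ(8)) = (1,7) ∈ E(G2) ✓
All 16 edges of G1 map to edges of G2, and |E(G1)| = |E(G2)| = 16, so φ is a bijection on edges as well as vertices. Hence G1 ≅ G2.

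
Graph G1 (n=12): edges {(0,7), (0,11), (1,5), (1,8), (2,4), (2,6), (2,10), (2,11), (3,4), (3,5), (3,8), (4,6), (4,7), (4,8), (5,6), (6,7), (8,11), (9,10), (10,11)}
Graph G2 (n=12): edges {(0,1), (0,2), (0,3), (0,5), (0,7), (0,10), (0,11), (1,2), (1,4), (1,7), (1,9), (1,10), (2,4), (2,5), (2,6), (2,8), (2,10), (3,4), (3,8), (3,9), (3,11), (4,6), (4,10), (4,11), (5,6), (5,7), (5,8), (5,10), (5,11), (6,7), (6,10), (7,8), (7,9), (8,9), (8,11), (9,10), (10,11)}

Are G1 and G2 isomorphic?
No, not isomorphic

The graphs are NOT isomorphic.

Degrees in G1: deg(0)=2, deg(1)=2, deg(2)=4, deg(3)=3, deg(4)=5, deg(5)=3, deg(6)=4, deg(7)=3, deg(8)=4, deg(9)=1, deg(10)=3, deg(11)=4.
Sorted degree sequence of G1: [5, 4, 4, 4, 4, 3, 3, 3, 3, 2, 2, 1].
Degrees in G2: deg(0)=7, deg(1)=6, deg(2)=7, deg(3)=5, deg(4)=6, deg(5)=7, deg(6)=5, deg(7)=6, deg(8)=6, deg(9)=5, deg(10)=8, deg(11)=6.
Sorted degree sequence of G2: [8, 7, 7, 7, 6, 6, 6, 6, 6, 5, 5, 5].
The (sorted) degree sequence is an isomorphism invariant, so since G1 and G2 have different degree sequences they cannot be isomorphic.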